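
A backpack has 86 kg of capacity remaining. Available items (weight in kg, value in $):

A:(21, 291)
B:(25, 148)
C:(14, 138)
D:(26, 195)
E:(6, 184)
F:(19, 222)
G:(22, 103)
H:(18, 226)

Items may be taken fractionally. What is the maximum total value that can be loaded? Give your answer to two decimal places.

1121.00

Ratios (sorted): E 30.67, A 13.86, H 12.56, F 11.68, C 9.86, D 7.50, B 5.92, G 4.68
take E (6 @ 184); take A (21 @ 291); take H (18 @ 226); take F (19 @ 222); take C (14 @ 138); take 8/26 of D → 60.00. Capacity used 86/86.
Total value = 1121.00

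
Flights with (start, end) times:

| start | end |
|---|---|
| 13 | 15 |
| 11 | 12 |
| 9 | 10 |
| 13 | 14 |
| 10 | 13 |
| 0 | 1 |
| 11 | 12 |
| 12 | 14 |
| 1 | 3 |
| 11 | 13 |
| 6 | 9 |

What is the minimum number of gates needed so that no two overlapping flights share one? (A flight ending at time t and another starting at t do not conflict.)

4

Count concurrent intervals with a sweep; the peak is the room count.
Events (time:±→running): 0:+→1 1:-→0 1:+→1 3:-→0 6:+→1 9:-→0 9:+→1 10:-→0 10:+→1 11:+→2 11:+→3 11:+→4 … peak 4.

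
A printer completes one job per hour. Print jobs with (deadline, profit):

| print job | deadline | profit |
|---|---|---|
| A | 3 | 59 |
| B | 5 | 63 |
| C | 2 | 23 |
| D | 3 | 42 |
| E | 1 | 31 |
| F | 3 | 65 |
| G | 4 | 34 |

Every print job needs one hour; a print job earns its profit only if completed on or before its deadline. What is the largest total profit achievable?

Take jobs in profit order; each goes to the latest open slot no later than its deadline.
By profit: F(d3,65), B(d5,63), A(d3,59), D(d3,42), G(d4,34), E(d1,31), C(d2,23)
F→slot 3; B→slot 5; A→slot 2; D→slot 1; G→slot 4; E skipped; C skipped.
Profit = 42 + 59 + 65 + 34 + 63 = 263

263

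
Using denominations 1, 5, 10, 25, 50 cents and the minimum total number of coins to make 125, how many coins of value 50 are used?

2

Use the largest denomination that fits, subtract, and repeat.
125 = 2×50 + 1×25
Count of 50: 2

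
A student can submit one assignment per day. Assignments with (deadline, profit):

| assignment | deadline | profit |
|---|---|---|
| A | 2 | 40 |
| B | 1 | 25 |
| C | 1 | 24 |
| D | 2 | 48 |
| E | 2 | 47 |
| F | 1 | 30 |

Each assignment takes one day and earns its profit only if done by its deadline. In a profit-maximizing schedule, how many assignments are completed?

2

Take jobs in profit order; each goes to the latest open slot no later than its deadline.
Profit order: D=48 E=47 A=40 F=30 B=25 C=24
Assign: D→slot 2, E→slot 1, A skipped, F skipped, B skipped, C skipped.
Slots: [1:E] [2:D]
2 of 6 scheduled.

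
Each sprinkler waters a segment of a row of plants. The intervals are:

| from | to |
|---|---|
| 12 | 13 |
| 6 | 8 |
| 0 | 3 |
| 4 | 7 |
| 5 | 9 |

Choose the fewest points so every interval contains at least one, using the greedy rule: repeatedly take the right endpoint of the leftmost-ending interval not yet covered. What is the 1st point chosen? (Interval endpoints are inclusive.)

3

Sorted: [0,3] [4,7] [6,8] [5,9] [12,13]
{[0,3]} hit by 3; {[4,7],[6,8],[5,9]} hit by 7; {[12,13]} hit by 13.
Points: 3, 7, 13 (3 total).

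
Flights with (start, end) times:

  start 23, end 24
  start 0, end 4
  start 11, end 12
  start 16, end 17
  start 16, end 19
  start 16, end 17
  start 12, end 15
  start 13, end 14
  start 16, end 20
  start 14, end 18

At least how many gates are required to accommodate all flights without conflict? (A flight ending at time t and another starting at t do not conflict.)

Events (time:±→running): 0:+→1 4:-→0 11:+→1 12:-→0 12:+→1 13:+→2 14:-→1 14:+→2 15:-→1 16:+→2 16:+→3 16:+→4 16:+→5 … peak 5.

5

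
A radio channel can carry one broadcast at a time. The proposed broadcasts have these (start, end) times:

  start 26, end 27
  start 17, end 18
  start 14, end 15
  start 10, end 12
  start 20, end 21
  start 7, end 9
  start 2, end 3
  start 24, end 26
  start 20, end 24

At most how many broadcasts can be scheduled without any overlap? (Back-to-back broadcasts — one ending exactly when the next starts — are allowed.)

8

Order by finish time; keep every interval that doesn't clash with the previous kept one.
Sorted by end: (2,3)  (7,9)  (10,12)  (14,15)  (17,18)  (20,21)  (20,24)  (24,26)  (26,27)
take (2,3); take (7,9); take (10,12); take (14,15); take (17,18); take (20,21); skip (20,24); take (24,26); take (26,27).
Selected 8 broadcasts.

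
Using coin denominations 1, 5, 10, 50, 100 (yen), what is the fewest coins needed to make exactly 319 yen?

Use the largest denomination that fits, subtract, and repeat.
319 − 3×100→19 − 1×10→9 − 1×5→4 − 4×1→0
Total coins = 3 + 1 + 1 + 4 = 9

9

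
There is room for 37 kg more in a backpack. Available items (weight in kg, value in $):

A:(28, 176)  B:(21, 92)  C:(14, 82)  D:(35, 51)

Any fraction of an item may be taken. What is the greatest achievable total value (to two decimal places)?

228.71

Greedy by value/weight ratio, highest first.
Ratios (sorted): A 6.29, C 5.86, B 4.38, D 1.46
take A (28 @ 176); take 9/14 of C → 52.71. Capacity used 37/37.
Total value = 228.71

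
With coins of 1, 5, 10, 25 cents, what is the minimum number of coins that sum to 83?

7

83 − 3×25→8 − 1×5→3 − 3×1→0
Total coins = 3 + 1 + 3 = 7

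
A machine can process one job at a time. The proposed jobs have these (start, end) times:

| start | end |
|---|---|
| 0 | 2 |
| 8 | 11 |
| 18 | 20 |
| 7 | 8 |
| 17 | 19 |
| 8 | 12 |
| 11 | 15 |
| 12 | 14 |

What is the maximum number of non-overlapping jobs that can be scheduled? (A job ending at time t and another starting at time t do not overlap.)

5

Order by finish time; keep every interval that doesn't clash with the previous kept one.
By end time: (0,2), (7,8), (8,11), (8,12), (12,14), (11,15), (17,19), (18,20).
Pick (0,2); next start ≥ 2 → (7,8); next start ≥ 8 → (8,11); next start ≥ 11 → (12,14); next start ≥ 14 → (17,19).
Selected 5 jobs.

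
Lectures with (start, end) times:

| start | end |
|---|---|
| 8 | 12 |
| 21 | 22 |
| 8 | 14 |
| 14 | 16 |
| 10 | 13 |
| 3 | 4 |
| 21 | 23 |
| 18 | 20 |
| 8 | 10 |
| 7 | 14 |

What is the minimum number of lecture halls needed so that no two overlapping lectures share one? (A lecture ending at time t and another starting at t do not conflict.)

4

starts: [3, 7, 8, 8, 8, 10, 14, 18, 21, 21]
ends:   [4, 10, 12, 13, 14, 14, 16, 20, 22, 23]
s3→1 e4→0 s7→1 s8→2 s8→3 s8→4  — peak 4.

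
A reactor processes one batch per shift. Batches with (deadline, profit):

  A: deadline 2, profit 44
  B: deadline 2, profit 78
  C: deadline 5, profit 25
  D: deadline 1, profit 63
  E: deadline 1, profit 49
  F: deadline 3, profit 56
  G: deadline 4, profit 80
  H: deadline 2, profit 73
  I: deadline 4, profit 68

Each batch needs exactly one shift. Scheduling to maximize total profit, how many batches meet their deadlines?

By profit: G(d4,80), B(d2,78), H(d2,73), I(d4,68), D(d1,63), F(d3,56), E(d1,49), A(d2,44), C(d5,25)
G→slot 4; B→slot 2; H→slot 1; I→slot 3; D skipped; F skipped; E skipped; A skipped; C→slot 5.
5 of 9 scheduled.

5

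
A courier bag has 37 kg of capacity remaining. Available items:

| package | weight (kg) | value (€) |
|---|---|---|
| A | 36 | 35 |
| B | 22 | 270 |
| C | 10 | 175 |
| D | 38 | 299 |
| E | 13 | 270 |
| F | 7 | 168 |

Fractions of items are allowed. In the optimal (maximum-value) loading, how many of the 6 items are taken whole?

Greedy by value/weight ratio, highest first.
Ratios (sorted): F 24.00, E 20.77, C 17.50, B 12.27, D 7.87, A 0.97
take F (7 @ 168); take E (13 @ 270); take C (10 @ 175); take 7/22 of B → 85.91. Capacity used 37/37.
3 item(s) taken whole; one partial (take 7/22 of B).

3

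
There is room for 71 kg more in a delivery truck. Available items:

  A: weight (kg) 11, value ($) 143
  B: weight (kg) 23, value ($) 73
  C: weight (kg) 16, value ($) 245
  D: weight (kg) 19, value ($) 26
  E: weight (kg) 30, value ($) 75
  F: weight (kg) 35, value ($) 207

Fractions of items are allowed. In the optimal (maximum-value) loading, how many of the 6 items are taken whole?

Order: C (245/16=15.31) > A (143/11=13.00) > F (207/35=5.91) > B (73/23=3.17) > E (75/30=2.50) > D (26/19=1.37)
Fill: take C (16 @ 245) → take A (11 @ 143) → take F (35 @ 207) → take 9/23 of B → 28.57; 71/71 used.
3 item(s) taken whole; one partial (take 9/23 of B).

3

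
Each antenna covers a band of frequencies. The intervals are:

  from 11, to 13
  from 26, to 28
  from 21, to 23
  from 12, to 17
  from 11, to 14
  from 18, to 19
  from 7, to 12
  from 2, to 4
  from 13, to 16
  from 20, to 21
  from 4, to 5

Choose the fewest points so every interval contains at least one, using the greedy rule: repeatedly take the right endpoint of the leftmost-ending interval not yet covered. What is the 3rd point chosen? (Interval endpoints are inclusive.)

16

Sort by right endpoint; whenever an interval is uncovered, place a point at its right end.
Sorted: [2,4] [4,5] [7,12] [11,13] [11,14] [13,16] [12,17] [18,19] [20,21] [21,23] [26,28]
{[2,4],[4,5]} hit by 4; {[7,12],[11,13],[11,14]} hit by 12; {[13,16],[12,17]} hit by 16; {[18,19]} hit by 19; {[20,21],[21,23]} hit by 21; {[26,28]} hit by 28.
Points: 4, 12, 16, 19, 21, 28 (6 total).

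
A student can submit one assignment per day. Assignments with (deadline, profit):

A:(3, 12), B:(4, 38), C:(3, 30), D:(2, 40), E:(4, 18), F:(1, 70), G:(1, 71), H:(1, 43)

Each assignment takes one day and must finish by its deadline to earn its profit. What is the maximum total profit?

Take jobs in profit order; each goes to the latest open slot no later than its deadline.
Profit order: G=71 F=70 H=43 D=40 B=38 C=30 E=18 A=12
Assign: G→slot 1, F skipped, H skipped, D→slot 2, B→slot 4, C→slot 3, E skipped, A skipped.
Slots: [1:G] [2:D] [3:C] [4:B]
Profit = 71 + 40 + 30 + 38 = 179

179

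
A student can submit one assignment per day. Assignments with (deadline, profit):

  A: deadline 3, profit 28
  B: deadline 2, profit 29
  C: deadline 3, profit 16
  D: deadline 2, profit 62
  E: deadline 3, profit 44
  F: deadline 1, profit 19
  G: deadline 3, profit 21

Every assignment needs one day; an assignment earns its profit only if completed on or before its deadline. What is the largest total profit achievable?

By profit: D(d2,62), E(d3,44), B(d2,29), A(d3,28), G(d3,21), F(d1,19), C(d3,16)
D→slot 2; E→slot 3; B→slot 1; A skipped; G skipped; F skipped; C skipped.
Profit = 29 + 62 + 44 = 135

135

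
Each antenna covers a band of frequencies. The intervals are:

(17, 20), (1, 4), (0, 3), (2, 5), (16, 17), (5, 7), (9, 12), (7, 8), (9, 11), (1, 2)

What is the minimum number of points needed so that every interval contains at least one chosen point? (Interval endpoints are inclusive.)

By right end: [1,2]  [0,3]  [1,4]  [2,5]  [5,7]  [7,8]  [9,11]  [9,12]  [16,17]  [17,20]
[1,2] uncovered → point at 2; [5,7] uncovered → point at 7; [9,11] uncovered → point at 11; [16,17] uncovered → point at 17.
Points: 2, 7, 11, 17 (4 total).

4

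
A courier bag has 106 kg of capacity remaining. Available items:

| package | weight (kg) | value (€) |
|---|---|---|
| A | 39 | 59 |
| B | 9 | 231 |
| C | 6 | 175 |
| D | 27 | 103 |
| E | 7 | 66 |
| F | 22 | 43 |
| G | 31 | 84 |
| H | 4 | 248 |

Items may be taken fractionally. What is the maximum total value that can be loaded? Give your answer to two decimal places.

Ratios (sorted): H 62.00, C 29.17, B 25.67, E 9.43, D 3.81, G 2.71, F 1.95, A 1.51
take H (4 @ 248); take C (6 @ 175); take B (9 @ 231); take E (7 @ 66); take D (27 @ 103); take G (31 @ 84); take F (22 @ 43). Capacity used 106/106.
Total value = 950.00

950.00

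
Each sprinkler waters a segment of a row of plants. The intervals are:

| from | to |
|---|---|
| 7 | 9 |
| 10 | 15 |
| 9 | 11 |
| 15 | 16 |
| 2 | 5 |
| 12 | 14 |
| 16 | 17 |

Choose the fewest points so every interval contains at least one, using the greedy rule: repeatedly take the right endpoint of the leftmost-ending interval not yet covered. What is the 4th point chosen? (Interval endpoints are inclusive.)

By right end: [2,5]  [7,9]  [9,11]  [12,14]  [10,15]  [15,16]  [16,17]
[2,5] uncovered → point at 5; [7,9] uncovered → point at 9; [12,14] uncovered → point at 14; [15,16] uncovered → point at 16.
Points: 5, 9, 14, 16 (4 total).

16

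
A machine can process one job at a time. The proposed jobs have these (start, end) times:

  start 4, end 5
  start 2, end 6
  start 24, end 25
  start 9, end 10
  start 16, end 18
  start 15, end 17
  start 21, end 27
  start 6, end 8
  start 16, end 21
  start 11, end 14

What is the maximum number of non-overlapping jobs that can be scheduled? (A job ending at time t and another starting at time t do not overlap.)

Order by finish time; keep every interval that doesn't clash with the previous kept one.
Sorted by end: (4,5)  (2,6)  (6,8)  (9,10)  (11,14)  (15,17)  (16,18)  (16,21)  (24,25)  (21,27)
take (4,5); skip (2,6); take (6,8); take (9,10); take (11,14); take (15,17); skip (16,21); take (24,25).
Selected 6 jobs.

6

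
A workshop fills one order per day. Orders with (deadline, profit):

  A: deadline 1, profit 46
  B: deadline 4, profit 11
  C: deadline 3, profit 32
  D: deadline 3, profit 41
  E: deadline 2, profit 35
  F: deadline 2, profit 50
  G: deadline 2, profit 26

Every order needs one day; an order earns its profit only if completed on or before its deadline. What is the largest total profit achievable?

148

Sort by profit descending; place each in the latest free slot ≤ its deadline.
By profit: F(d2,50), A(d1,46), D(d3,41), E(d2,35), C(d3,32), G(d2,26), B(d4,11)
F→slot 2; A→slot 1; D→slot 3; E skipped; C skipped; G skipped; B→slot 4.
Profit = 46 + 50 + 41 + 11 = 148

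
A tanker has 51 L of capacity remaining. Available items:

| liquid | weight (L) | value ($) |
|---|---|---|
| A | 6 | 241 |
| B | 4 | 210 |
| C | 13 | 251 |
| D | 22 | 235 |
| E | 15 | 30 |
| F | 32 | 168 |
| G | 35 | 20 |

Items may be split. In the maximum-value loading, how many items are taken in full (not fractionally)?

4

Order: B (210/4=52.50) > A (241/6=40.17) > C (251/13=19.31) > D (235/22=10.68) > F (168/32=5.25) > E (30/15=2.00) > G (20/35=0.57)
Fill: take B (4 @ 210) → take A (6 @ 241) → take C (13 @ 251) → take D (22 @ 235) → take 6/32 of F → 31.50; 51/51 used.
4 item(s) taken whole; one partial (take 6/32 of F).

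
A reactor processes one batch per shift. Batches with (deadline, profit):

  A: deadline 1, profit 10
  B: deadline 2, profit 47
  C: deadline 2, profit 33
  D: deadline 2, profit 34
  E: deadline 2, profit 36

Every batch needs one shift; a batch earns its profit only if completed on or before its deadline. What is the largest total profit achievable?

83

Take jobs in profit order; each goes to the latest open slot no later than its deadline.
Profit order: B=47 E=36 D=34 C=33 A=10
Assign: B→slot 2, E→slot 1, D skipped, C skipped, A skipped.
Slots: [1:E] [2:B]
Profit = 36 + 47 = 83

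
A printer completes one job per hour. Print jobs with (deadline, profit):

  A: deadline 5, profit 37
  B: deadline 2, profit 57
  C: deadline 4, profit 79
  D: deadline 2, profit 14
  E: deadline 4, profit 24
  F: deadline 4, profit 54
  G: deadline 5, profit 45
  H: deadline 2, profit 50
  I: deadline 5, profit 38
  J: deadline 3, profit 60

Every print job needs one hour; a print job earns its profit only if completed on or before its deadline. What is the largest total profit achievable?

295

By profit: C(d4,79), J(d3,60), B(d2,57), F(d4,54), H(d2,50), G(d5,45), I(d5,38), A(d5,37), E(d4,24), D(d2,14)
C→slot 4; J→slot 3; B→slot 2; F→slot 1; H skipped; G→slot 5; I skipped; A skipped; E skipped; D skipped.
Profit = 54 + 57 + 60 + 79 + 45 = 295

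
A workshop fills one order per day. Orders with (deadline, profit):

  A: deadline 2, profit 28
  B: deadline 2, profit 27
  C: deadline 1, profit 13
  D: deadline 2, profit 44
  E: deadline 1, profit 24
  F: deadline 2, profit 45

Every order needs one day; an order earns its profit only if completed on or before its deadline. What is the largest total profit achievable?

Take jobs in profit order; each goes to the latest open slot no later than its deadline.
Profit order: F=45 D=44 A=28 B=27 E=24 C=13
Assign: F→slot 2, D→slot 1, A skipped, B skipped, E skipped, C skipped.
Slots: [1:D] [2:F]
Profit = 44 + 45 = 89

89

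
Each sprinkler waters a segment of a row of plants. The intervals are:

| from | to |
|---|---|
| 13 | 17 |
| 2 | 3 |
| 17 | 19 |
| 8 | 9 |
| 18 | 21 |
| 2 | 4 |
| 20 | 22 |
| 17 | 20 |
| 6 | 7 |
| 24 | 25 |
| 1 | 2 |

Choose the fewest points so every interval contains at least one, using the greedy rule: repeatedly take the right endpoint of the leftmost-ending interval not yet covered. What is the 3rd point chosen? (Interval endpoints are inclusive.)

9

Sort by right endpoint; whenever an interval is uncovered, place a point at its right end.
Sorted: [1,2] [2,3] [2,4] [6,7] [8,9] [13,17] [17,19] [17,20] [18,21] [20,22] [24,25]
{[1,2],[2,3],[2,4]} hit by 2; {[6,7]} hit by 7; {[8,9]} hit by 9; {[13,17],[17,19],[17,20]} hit by 17; {[18,21],[20,22]} hit by 21; {[24,25]} hit by 25.
Points: 2, 7, 9, 17, 21, 25 (6 total).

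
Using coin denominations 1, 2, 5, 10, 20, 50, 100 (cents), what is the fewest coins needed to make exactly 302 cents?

4

302 = 3×100 + 1×2
Total coins = 3 + 1 = 4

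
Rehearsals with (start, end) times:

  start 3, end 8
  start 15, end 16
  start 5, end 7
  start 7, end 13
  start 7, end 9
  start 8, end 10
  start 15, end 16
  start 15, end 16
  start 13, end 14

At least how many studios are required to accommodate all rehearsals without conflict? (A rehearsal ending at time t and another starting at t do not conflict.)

starts: [3, 5, 7, 7, 8, 13, 15, 15, 15]
ends:   [7, 8, 9, 10, 13, 14, 16, 16, 16]
s3→1 s5→2 e7→1 s7→2 s7→3  — peak 3.

3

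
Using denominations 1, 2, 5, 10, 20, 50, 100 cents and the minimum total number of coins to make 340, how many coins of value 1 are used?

0

340 = 3×100 + 2×20
Count of 1: 0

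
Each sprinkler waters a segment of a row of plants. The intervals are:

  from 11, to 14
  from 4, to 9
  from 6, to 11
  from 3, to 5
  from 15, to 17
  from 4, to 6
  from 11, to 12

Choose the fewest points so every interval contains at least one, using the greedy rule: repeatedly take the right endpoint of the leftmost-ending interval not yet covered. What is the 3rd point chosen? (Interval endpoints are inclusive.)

Process intervals by earliest right end; each time one isn't hit yet, stab at its right endpoint.
By right end: [3,5]  [4,6]  [4,9]  [6,11]  [11,12]  [11,14]  [15,17]
[3,5] uncovered → point at 5; [6,11] uncovered → point at 11; [15,17] uncovered → point at 17.
Points: 5, 11, 17 (3 total).

17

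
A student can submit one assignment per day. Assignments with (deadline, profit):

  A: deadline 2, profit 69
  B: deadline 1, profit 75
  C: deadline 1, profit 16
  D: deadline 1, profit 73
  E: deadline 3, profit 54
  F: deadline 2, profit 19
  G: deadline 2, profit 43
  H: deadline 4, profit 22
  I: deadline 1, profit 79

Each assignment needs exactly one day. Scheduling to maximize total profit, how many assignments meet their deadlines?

4

Take jobs in profit order; each goes to the latest open slot no later than its deadline.
By profit: I(d1,79), B(d1,75), D(d1,73), A(d2,69), E(d3,54), G(d2,43), H(d4,22), F(d2,19), C(d1,16)
I→slot 1; B skipped; D skipped; A→slot 2; E→slot 3; G skipped; H→slot 4; F skipped; C skipped.
4 of 9 scheduled.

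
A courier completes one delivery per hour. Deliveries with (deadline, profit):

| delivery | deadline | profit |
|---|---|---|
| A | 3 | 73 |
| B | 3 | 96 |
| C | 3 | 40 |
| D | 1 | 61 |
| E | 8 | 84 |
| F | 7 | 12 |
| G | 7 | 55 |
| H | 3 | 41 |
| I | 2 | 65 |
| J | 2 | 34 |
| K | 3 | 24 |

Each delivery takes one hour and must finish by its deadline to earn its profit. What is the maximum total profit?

Sort by profit descending; place each in the latest free slot ≤ its deadline.
Profit order: B=96 E=84 A=73 I=65 D=61 G=55 H=41 C=40 J=34 K=24 F=12
Assign: B→slot 3, E→slot 8, A→slot 2, I→slot 1, D skipped, G→slot 7, H skipped, C skipped, J skipped, K skipped, F→slot 6.
Slots: [1:I] [2:A] [3:B] [6:F] [7:G] [8:E]
Profit = 65 + 73 + 96 + 12 + 55 + 84 = 385

385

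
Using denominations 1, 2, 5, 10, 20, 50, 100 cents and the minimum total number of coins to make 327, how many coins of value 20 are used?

327 − 3×100→27 − 1×20→7 − 1×5→2 − 1×2→0
Count of 20: 1

1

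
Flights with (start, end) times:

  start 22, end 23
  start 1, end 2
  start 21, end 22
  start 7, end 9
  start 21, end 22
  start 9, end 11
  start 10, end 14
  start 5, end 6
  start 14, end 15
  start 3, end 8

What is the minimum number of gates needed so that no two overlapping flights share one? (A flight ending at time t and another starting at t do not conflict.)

The answer is the maximum number of intervals overlapping at any instant.
Events (time:±→running): 1:+→1 2:-→0 3:+→1 5:+→2 … peak 2.

2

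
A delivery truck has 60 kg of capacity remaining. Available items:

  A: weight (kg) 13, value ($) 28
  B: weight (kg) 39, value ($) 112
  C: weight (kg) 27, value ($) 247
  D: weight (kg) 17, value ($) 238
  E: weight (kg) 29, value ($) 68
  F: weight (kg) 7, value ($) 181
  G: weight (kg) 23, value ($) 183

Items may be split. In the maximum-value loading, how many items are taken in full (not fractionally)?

Greedy by value/weight ratio, highest first.
Order: F (181/7=25.86) > D (238/17=14.00) > C (247/27=9.15) > G (183/23=7.96) > B (112/39=2.87) > E (68/29=2.34) > A (28/13=2.15)
Fill: take F (7 @ 181) → take D (17 @ 238) → take C (27 @ 247) → take 9/23 of G → 71.61; 60/60 used.
3 item(s) taken whole; one partial (take 9/23 of G).

3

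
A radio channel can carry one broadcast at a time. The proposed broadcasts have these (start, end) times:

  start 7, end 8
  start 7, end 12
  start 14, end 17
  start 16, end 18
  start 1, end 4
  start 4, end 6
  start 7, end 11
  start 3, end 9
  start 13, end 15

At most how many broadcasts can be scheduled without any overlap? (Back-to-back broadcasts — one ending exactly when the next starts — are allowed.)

5

By end time: (1,4), (4,6), (7,8), (3,9), (7,11), (7,12), (13,15), (14,17), (16,18).
Pick (1,4); next start ≥ 4 → (4,6); next start ≥ 6 → (7,8); next start ≥ 8 → (13,15); next start ≥ 15 → (16,18).
Selected 5 broadcasts.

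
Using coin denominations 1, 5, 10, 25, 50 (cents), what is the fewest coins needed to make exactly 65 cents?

3

65 − 1×50→15 − 1×10→5 − 1×5→0
Total coins = 1 + 1 + 1 = 3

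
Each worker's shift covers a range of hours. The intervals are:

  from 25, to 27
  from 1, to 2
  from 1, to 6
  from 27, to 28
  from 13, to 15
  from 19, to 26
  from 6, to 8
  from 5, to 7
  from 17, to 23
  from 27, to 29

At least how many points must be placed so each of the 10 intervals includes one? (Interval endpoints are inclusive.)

5

Sort by right endpoint; whenever an interval is uncovered, place a point at its right end.
Sorted: [1,2] [1,6] [5,7] [6,8] [13,15] [17,23] [19,26] [25,27] [27,28] [27,29]
{[1,2],[1,6]} hit by 2; {[5,7],[6,8]} hit by 7; {[13,15]} hit by 15; {[17,23],[19,26]} hit by 23; {[25,27],[27,28],[27,29]} hit by 27.
Points: 2, 7, 15, 23, 27 (5 total).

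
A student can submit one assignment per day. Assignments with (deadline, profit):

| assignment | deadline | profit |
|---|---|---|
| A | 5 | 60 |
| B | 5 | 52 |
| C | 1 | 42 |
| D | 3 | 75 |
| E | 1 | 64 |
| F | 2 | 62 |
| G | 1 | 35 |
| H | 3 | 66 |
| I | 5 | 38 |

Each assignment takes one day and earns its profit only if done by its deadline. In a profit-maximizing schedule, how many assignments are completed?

5

Sort by profit descending; place each in the latest free slot ≤ its deadline.
Profit order: D=75 H=66 E=64 F=62 A=60 B=52 C=42 I=38 G=35
Assign: D→slot 3, H→slot 2, E→slot 1, F skipped, A→slot 5, B→slot 4, C skipped, I skipped, G skipped.
Slots: [1:E] [2:H] [3:D] [4:B] [5:A]
5 of 9 scheduled.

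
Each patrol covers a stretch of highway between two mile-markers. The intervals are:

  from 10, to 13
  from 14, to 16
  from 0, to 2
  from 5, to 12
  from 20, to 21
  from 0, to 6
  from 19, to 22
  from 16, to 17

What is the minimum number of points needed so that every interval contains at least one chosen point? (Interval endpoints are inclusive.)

4

By right end: [0,2]  [0,6]  [5,12]  [10,13]  [14,16]  [16,17]  [20,21]  [19,22]
[0,2] uncovered → point at 2; [5,12] uncovered → point at 12; [14,16] uncovered → point at 16; [20,21] uncovered → point at 21.
Points: 2, 12, 16, 21 (4 total).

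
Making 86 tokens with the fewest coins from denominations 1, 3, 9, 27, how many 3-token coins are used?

1

Use the largest denomination that fits, subtract, and repeat.
86 = 3×27 + 1×3 + 2×1
Count of 3: 1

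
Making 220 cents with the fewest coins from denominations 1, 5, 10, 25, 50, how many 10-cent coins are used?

Use the largest denomination that fits, subtract, and repeat.
220 = 4×50 + 2×10
Count of 10: 2

2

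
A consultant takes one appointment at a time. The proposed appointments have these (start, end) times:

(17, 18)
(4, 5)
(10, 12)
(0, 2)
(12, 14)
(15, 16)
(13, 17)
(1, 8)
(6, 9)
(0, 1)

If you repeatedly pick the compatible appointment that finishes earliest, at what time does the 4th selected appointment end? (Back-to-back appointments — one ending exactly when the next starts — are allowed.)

12

By end time: (0,1), (0,2), (4,5), (1,8), (6,9), (10,12), (12,14), (15,16), (13,17), (17,18).
Pick (0,1); next start ≥ 1 → (4,5); next start ≥ 5 → (6,9); next start ≥ 9 → (10,12); next start ≥ 12 → (12,14); next start ≥ 14 → (15,16); next start ≥ 16 → (17,18).
Selected: (0,1) (4,5) (6,9) (10,12) (12,14) (15,16) (17,18)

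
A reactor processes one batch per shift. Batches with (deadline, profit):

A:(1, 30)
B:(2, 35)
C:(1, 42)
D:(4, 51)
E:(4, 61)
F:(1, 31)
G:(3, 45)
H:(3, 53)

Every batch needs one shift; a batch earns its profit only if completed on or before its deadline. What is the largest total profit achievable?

By profit: E(d4,61), H(d3,53), D(d4,51), G(d3,45), C(d1,42), B(d2,35), F(d1,31), A(d1,30)
E→slot 4; H→slot 3; D→slot 2; G→slot 1; C skipped; B skipped; F skipped; A skipped.
Profit = 45 + 51 + 53 + 61 = 210

210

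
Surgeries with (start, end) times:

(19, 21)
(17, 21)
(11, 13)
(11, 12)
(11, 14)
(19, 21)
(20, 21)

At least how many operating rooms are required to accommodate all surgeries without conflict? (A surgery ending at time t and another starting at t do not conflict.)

4

The answer is the maximum number of intervals overlapping at any instant.
Events (time:±→running): 11:+→1 11:+→2 11:+→3 12:-→2 13:-→1 14:-→0 17:+→1 19:+→2 19:+→3 20:+→4 … peak 4.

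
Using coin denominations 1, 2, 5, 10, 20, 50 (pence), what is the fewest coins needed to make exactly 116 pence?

5

116 − 2×50→16 − 1×10→6 − 1×5→1 − 1×1→0
Total coins = 2 + 1 + 1 + 1 = 5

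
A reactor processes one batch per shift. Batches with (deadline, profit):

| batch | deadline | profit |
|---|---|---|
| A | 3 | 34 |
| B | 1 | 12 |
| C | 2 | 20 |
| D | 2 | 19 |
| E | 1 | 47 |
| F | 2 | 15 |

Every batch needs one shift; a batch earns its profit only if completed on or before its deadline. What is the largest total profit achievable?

Sort by profit descending; place each in the latest free slot ≤ its deadline.
Profit order: E=47 A=34 C=20 D=19 F=15 B=12
Assign: E→slot 1, A→slot 3, C→slot 2, D skipped, F skipped, B skipped.
Slots: [1:E] [2:C] [3:A]
Profit = 47 + 20 + 34 = 101

101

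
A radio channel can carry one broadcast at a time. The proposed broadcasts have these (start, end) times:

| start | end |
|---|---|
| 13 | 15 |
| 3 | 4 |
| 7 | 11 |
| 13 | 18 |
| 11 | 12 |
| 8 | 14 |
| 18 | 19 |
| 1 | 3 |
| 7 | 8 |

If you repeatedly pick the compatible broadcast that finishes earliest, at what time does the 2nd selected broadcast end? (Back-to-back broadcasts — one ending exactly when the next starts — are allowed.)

4

Sorted by end: (1,3)  (3,4)  (7,8)  (7,11)  (11,12)  (8,14)  (13,15)  (13,18)  (18,19)
take (1,3); take (3,4); take (7,8); take (11,12); skip (8,14); take (13,15); take (18,19).
Selected: (1,3) (3,4) (7,8) (11,12) (13,15) (18,19)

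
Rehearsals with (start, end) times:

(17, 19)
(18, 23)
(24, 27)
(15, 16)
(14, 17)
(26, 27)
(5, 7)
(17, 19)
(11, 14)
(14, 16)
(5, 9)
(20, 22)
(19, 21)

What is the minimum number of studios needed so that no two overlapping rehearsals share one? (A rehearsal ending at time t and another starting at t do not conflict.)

3

Count concurrent intervals with a sweep; the peak is the room count.
Events (time:±→running): 5:+→1 5:+→2 7:-→1 9:-→0 11:+→1 14:-→0 14:+→1 14:+→2 15:+→3 … peak 3.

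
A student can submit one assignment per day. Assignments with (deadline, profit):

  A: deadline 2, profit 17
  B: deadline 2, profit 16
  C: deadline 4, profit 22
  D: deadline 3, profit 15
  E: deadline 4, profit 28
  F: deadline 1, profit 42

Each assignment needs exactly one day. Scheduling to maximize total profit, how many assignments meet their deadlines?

4

Sort by profit descending; place each in the latest free slot ≤ its deadline.
Profit order: F=42 E=28 C=22 A=17 B=16 D=15
Assign: F→slot 1, E→slot 4, C→slot 3, A→slot 2, B skipped, D skipped.
Slots: [1:F] [2:A] [3:C] [4:E]
4 of 6 scheduled.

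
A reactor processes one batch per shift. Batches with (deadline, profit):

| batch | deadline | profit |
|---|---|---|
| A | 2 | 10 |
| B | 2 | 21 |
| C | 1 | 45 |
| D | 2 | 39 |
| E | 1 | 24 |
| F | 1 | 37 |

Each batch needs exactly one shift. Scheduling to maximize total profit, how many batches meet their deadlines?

2

Sort by profit descending; place each in the latest free slot ≤ its deadline.
By profit: C(d1,45), D(d2,39), F(d1,37), E(d1,24), B(d2,21), A(d2,10)
C→slot 1; D→slot 2; F skipped; E skipped; B skipped; A skipped.
2 of 6 scheduled.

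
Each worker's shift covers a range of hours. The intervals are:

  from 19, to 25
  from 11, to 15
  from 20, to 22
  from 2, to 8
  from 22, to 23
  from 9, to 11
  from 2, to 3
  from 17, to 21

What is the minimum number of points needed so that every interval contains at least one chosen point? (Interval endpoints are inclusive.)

By right end: [2,3]  [2,8]  [9,11]  [11,15]  [17,21]  [20,22]  [22,23]  [19,25]
[2,3] uncovered → point at 3; [9,11] uncovered → point at 11; [17,21] uncovered → point at 21; [22,23] uncovered → point at 23.
Points: 3, 11, 21, 23 (4 total).

4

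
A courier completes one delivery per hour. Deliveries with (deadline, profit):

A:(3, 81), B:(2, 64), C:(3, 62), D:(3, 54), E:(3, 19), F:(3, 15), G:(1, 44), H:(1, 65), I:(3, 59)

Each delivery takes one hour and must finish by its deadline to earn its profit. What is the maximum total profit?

210

Profit order: A=81 H=65 B=64 C=62 I=59 D=54 G=44 E=19 F=15
Assign: A→slot 3, H→slot 1, B→slot 2, C skipped, I skipped, D skipped, G skipped, E skipped, F skipped.
Slots: [1:H] [2:B] [3:A]
Profit = 65 + 64 + 81 = 210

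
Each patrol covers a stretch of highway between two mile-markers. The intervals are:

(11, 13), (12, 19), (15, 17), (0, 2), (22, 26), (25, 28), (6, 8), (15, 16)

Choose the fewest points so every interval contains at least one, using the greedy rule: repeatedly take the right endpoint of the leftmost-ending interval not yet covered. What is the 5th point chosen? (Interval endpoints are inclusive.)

26

Sort by right endpoint; whenever an interval is uncovered, place a point at its right end.
Sorted: [0,2] [6,8] [11,13] [15,16] [15,17] [12,19] [22,26] [25,28]
{[0,2]} hit by 2; {[6,8]} hit by 8; {[11,13]} hit by 13; {[15,16],[15,17],[12,19]} hit by 16; {[22,26],[25,28]} hit by 26.
Points: 2, 8, 13, 16, 26 (5 total).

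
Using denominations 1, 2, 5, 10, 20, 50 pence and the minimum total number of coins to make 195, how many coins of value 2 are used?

195 = 3×50 + 2×20 + 1×5
Count of 2: 0

0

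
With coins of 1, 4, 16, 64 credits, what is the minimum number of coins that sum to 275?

275 = 4×64 + 1×16 + 3×1
Total coins = 4 + 1 + 3 = 8

8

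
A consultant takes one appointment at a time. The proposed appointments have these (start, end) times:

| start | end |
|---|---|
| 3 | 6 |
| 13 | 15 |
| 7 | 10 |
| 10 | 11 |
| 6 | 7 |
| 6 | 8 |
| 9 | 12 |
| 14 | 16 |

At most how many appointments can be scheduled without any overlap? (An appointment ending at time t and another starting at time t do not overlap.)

Order by finish time; keep every interval that doesn't clash with the previous kept one.
Sorted by end: (3,6)  (6,7)  (6,8)  (7,10)  (10,11)  (9,12)  (13,15)  (14,16)
take (3,6); take (6,7); skip (6,8); take (7,10); take (10,11); take (13,15).
Selected 5 appointments.

5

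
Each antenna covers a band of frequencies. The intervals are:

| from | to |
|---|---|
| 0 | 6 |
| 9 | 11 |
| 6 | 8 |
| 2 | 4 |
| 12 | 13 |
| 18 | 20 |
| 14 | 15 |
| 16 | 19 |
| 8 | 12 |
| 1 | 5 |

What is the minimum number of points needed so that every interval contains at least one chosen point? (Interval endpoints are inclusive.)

Sorted: [2,4] [1,5] [0,6] [6,8] [9,11] [8,12] [12,13] [14,15] [16,19] [18,20]
{[2,4],[1,5],[0,6]} hit by 4; {[6,8]} hit by 8; {[9,11],[8,12]} hit by 11; {[12,13]} hit by 13; {[14,15]} hit by 15; {[16,19],[18,20]} hit by 19.
Points: 4, 8, 11, 13, 15, 19 (6 total).

6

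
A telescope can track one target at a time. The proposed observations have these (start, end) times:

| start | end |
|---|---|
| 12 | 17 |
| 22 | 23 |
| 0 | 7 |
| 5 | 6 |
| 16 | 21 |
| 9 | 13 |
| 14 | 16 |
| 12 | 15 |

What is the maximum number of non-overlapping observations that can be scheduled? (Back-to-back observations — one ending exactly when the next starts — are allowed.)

5

By end time: (5,6), (0,7), (9,13), (12,15), (14,16), (12,17), (16,21), (22,23).
Pick (5,6); next start ≥ 6 → (9,13); next start ≥ 13 → (14,16); next start ≥ 16 → (16,21); next start ≥ 21 → (22,23).
Selected 5 observations.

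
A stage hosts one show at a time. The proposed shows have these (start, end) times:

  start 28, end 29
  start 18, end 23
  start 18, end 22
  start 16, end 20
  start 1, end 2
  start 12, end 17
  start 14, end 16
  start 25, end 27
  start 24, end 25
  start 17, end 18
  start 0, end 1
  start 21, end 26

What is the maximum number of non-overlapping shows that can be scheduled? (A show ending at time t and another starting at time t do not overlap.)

Sort by end time and greedily take each interval whose start is ≥ the last chosen end.
Sorted by end: (0,1)  (1,2)  (14,16)  (12,17)  (17,18)  (16,20)  (18,22)  (18,23)  (24,25)  (21,26)  (25,27)  (28,29)
take (0,1); take (1,2); take (14,16); take (17,18); skip (16,20); take (18,22); take (24,25); skip (21,26); take (25,27); take (28,29).
Selected 8 shows.

8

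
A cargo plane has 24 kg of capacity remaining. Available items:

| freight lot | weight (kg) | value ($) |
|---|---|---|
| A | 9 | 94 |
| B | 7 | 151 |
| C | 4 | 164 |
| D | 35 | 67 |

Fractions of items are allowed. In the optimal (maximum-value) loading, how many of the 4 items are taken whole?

Ratios (sorted): C 41.00, B 21.57, A 10.44, D 1.91
take C (4 @ 164); take B (7 @ 151); take A (9 @ 94); take 4/35 of D → 7.66. Capacity used 24/24.
3 item(s) taken whole; one partial (take 4/35 of D).

3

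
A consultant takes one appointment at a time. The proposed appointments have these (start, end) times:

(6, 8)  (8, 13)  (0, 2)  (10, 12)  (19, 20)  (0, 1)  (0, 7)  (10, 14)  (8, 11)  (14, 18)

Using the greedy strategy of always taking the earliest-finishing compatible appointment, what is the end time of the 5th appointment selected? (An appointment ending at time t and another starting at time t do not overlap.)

Sort by end time and greedily take each interval whose start is ≥ the last chosen end.
By end time: (0,1), (0,2), (0,7), (6,8), (8,11), (10,12), (8,13), (10,14), (14,18), (19,20).
Pick (0,1); next start ≥ 1 → (6,8); next start ≥ 8 → (8,11); next start ≥ 11 → (14,18); next start ≥ 18 → (19,20).
Selected: (0,1) (6,8) (8,11) (14,18) (19,20)

20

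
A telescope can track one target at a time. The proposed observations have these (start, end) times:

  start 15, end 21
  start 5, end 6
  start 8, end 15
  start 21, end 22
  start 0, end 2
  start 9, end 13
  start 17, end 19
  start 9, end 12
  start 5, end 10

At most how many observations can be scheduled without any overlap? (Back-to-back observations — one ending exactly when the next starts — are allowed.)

5

Greedy by earliest finish: after sorting by end time, pick each interval compatible with the last pick.
Sorted by end: (0,2)  (5,6)  (5,10)  (9,12)  (9,13)  (8,15)  (17,19)  (15,21)  (21,22)
take (0,2); take (5,6); skip (5,10); take (9,12); skip (8,15); take (17,19); skip (15,21); take (21,22).
Selected 5 observations.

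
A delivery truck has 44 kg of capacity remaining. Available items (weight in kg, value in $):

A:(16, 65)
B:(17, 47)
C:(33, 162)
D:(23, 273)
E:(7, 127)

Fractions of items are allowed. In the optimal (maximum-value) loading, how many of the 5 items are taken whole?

Ratios (sorted): E 18.14, D 11.87, C 4.91, A 4.06, B 2.76
take E (7 @ 127); take D (23 @ 273); take 14/33 of C → 68.73. Capacity used 44/44.
2 item(s) taken whole; one partial (take 14/33 of C).

2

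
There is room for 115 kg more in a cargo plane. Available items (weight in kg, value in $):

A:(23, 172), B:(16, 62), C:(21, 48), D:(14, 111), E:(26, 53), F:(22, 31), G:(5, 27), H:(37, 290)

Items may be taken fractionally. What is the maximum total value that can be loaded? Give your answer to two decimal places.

707.71

Sort by value per unit weight and fill in that order.
Ratios (sorted): D 7.93, H 7.84, A 7.48, G 5.40, B 3.88, C 2.29, E 2.04, F 1.41
take D (14 @ 111); take H (37 @ 290); take A (23 @ 172); take G (5 @ 27); take B (16 @ 62); take 20/21 of C → 45.71. Capacity used 115/115.
Total value = 707.71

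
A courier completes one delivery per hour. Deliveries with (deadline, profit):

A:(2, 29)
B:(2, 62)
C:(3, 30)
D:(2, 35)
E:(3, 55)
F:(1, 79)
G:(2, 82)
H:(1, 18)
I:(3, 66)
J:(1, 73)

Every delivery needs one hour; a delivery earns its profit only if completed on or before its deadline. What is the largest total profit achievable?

Take jobs in profit order; each goes to the latest open slot no later than its deadline.
Profit order: G=82 F=79 J=73 I=66 B=62 E=55 D=35 C=30 A=29 H=18
Assign: G→slot 2, F→slot 1, J skipped, I→slot 3, B skipped, E skipped, D skipped, C skipped, A skipped, H skipped.
Slots: [1:F] [2:G] [3:I]
Profit = 79 + 82 + 66 = 227

227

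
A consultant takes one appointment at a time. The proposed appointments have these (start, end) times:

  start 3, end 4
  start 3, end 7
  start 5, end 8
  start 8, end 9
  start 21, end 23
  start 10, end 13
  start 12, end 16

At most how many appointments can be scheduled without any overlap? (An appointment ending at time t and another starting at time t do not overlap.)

Sorted by end: (3,4)  (3,7)  (5,8)  (8,9)  (10,13)  (12,16)  (21,23)
take (3,4); take (5,8); take (8,9); take (10,13); take (21,23).
Selected 5 appointments.

5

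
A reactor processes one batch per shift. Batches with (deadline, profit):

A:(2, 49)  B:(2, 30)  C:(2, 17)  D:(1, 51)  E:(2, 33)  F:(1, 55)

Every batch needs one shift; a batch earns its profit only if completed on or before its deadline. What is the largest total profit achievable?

104

Profit order: F=55 D=51 A=49 E=33 B=30 C=17
Assign: F→slot 1, D skipped, A→slot 2, E skipped, B skipped, C skipped.
Slots: [1:F] [2:A]
Profit = 55 + 49 = 104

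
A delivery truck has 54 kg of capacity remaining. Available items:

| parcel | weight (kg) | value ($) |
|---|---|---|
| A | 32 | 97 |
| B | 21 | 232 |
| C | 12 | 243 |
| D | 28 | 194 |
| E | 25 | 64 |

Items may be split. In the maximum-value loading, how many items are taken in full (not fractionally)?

Greedy by value/weight ratio, highest first.
Ratios (sorted): C 20.25, B 11.05, D 6.93, A 3.03, E 2.56
take C (12 @ 243); take B (21 @ 232); take 21/28 of D → 145.50. Capacity used 54/54.
2 item(s) taken whole; one partial (take 21/28 of D).

2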